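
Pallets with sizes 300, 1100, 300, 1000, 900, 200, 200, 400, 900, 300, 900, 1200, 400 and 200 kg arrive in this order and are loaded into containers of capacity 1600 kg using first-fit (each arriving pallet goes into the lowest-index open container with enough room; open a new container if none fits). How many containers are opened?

  300 → container 1 (new)  [load 300/1600]
  1100 → container 1  [load 1400/1600]
  300 → container 2 (new)  [load 300/1600]
  1000 → container 2  [load 1300/1600]
  900 → container 3 (new)  [load 900/1600]
  200 → container 1  [load 1600/1600]
  200 → container 2  [load 1500/1600]
  400 → container 3  [load 1300/1600]
  900 → container 4 (new)  [load 900/1600]
  300 → container 3  [load 1600/1600]
  900 → container 5 (new)  [load 900/1600]
  1200 → container 6 (new)  [load 1200/1600]
  400 → container 4  [load 1300/1600]
  200 → container 4  [load 1500/1600]
6 containers opened.

6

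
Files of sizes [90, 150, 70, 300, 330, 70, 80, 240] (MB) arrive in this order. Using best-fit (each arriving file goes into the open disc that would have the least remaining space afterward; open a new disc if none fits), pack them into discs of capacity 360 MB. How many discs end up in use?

  90 → disc 1 (new)  [load 90/360]
  150 → disc 1  [load 240/360]
  70 → disc 1  [load 310/360]
  300 → disc 2 (new)  [load 300/360]
  330 → disc 3 (new)  [load 330/360]
  70 → disc 4 (new)  [load 70/360]
  80 → disc 4  [load 150/360]
  240 → disc 5 (new)  [load 240/360]
5 discs opened.

5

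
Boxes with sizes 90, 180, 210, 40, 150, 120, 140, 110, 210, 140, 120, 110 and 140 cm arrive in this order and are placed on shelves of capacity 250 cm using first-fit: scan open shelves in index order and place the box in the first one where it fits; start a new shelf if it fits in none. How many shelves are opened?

  90 → shelf 1 (new)  [load 90/250]
  180 → shelf 2 (new)  [load 180/250]
  210 → shelf 3 (new)  [load 210/250]
  40 → shelf 1  [load 130/250]
  150 → shelf 4 (new)  [load 150/250]
  120 → shelf 1  [load 250/250]
  140 → shelf 5 (new)  [load 140/250]
  110 → shelf 5  [load 250/250]
  210 → shelf 6 (new)  [load 210/250]
  140 → shelf 7 (new)  [load 140/250]
  120 → shelf 8 (new)  [load 120/250]
  110 → shelf 7  [load 250/250]
  140 → shelf 9 (new)  [load 140/250]
9 shelves opened.

9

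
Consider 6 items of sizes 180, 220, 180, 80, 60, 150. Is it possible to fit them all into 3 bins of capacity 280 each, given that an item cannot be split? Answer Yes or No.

Total = 870; ⌈870/280⌉ = 4.
At least 4 bins are required, but only 3 are allowed.

No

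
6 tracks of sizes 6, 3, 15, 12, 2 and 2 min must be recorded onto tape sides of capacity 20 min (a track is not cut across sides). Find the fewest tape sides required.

Total = 15 + 12 + 6 + 3 + 2 + 2 = 40 min.
Lower bound: ⌈40/20⌉ = 2 tape sides.
A packing using 2 tape sides:
  side 1: 15 + 3 + 2 = 20
  side 2: 12 + 6 + 2 = 20
This matches the lower bound, so 2 is optimal.

2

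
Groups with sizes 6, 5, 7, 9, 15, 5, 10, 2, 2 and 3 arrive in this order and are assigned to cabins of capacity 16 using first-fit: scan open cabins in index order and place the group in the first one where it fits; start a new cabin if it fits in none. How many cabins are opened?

5

  6 → cabin 1 (new)  [load 6/16]
  5 → cabin 1  [load 11/16]
  7 → cabin 2 (new)  [load 7/16]
  9 → cabin 2  [load 16/16]
  15 → cabin 3 (new)  [load 15/16]
  5 → cabin 1  [load 16/16]
  10 → cabin 4 (new)  [load 10/16]
  2 → cabin 4  [load 12/16]
  2 → cabin 4  [load 14/16]
  3 → cabin 5 (new)  [load 3/16]
5 cabins opened.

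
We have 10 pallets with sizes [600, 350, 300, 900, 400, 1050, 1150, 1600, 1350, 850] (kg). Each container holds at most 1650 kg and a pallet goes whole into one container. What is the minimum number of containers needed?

Total = 1600 + 1350 + 1150 + 1050 + 900 + 850 + 600 + 400 + 350 + 300 = 8550 kg.
Lower bound: ⌈8550/1650⌉ = 6 containers.
A packing using 6 containers:
  container 1: 1600 = 1600
  container 2: 1350 + 300 = 1650
  container 3: 1150 + 400 = 1550
  container 4: 1050 + 600 = 1650
  container 5: 900 + 350 = 1250
  container 6: 850 = 850
This matches the lower bound, so 6 is optimal.

6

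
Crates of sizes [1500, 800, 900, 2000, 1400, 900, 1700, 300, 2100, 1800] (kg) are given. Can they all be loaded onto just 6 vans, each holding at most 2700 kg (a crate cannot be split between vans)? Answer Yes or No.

A valid assignment using 6 vans:
  van 1: 2100 + 300 = 2400
  van 2: 2000 = 2000
  van 3: 1800 + 900 = 2700
  van 4: 1700 + 900 = 2600
  van 5: 1500 + 800 = 2300
  van 6: 1400 = 1400
Every load is within 2700 kg, so 6 vans suffice.

Yes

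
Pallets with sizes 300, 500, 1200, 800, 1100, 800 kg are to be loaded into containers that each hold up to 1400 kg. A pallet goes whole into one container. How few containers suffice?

Total = 1200 + 1100 + 800 + 800 + 500 + 300 = 4700 kg.
Lower bound: ⌈4700/1400⌉ = 4 containers.
A packing using 4 containers:
  container 1: 1200 = 1200
  container 2: 1100 + 300 = 1400
  container 3: 800 + 500 = 1300
  container 4: 800 = 800
This matches the lower bound, so 4 is optimal.

4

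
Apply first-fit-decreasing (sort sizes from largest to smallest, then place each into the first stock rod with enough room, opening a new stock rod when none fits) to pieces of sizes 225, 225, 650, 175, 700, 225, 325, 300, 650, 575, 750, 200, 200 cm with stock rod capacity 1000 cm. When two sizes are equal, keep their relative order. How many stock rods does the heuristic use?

6

Sorted descending: 750, 700, 650, 650, 575, 325, 300, 225, 225, 225, 200, 200, 175.
  750 → stock rod 1 (new)  [load 750/1000]
  700 → stock rod 2 (new)  [load 700/1000]
  650 → stock rod 3 (new)  [load 650/1000]
  650 → stock rod 4 (new)  [load 650/1000]
  575 → stock rod 5 (new)  [load 575/1000]
  325 → stock rod 3  [load 975/1000]
  300 → stock rod 2  [load 1000/1000]
  225 → stock rod 1  [load 975/1000]
  225 → stock rod 4  [load 875/1000]
  225 → stock rod 5  [load 800/1000]
  200 → stock rod 5  [load 1000/1000]
  200 → stock rod 6 (new)  [load 200/1000]
  175 → stock rod 6  [load 375/1000]
6 stock rods opened.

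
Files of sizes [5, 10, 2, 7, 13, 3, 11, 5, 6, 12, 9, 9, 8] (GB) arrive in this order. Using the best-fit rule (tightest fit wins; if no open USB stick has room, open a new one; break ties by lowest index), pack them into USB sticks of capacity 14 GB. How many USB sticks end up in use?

  5 → USB stick 1 (new)  [load 5/14]
  10 → USB stick 2 (new)  [load 10/14]
  2 → USB stick 2  [load 12/14]
  7 → USB stick 1  [load 12/14]
  13 → USB stick 3 (new)  [load 13/14]
  3 → USB stick 4 (new)  [load 3/14]
  11 → USB stick 4  [load 14/14]
  5 → USB stick 5 (new)  [load 5/14]
  6 → USB stick 5  [load 11/14]
  12 → USB stick 6 (new)  [load 12/14]
  9 → USB stick 7 (new)  [load 9/14]
  9 → USB stick 8 (new)  [load 9/14]
  8 → USB stick 9 (new)  [load 8/14]
9 USB sticks opened.

9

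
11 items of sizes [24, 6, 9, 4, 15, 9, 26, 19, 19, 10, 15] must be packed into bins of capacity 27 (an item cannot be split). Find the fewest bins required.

7

Total = 26 + 24 + 19 + 19 + 15 + 15 + 10 + 9 + 9 + 6 + 4 = 156.
Lower bound: ⌈156/27⌉ = 6 bins.
A packing using 7 bins:
  bin 1: 26 = 26
  bin 2: 24 = 24
  bin 3: 19 + 6 = 25
  bin 4: 19 + 4 = 23
  bin 5: 15 + 10 = 25
  bin 6: 15 + 9 = 24
  bin 7: 9 = 9
No arrangement into 6 bins stays within capacity, so 7 is optimal.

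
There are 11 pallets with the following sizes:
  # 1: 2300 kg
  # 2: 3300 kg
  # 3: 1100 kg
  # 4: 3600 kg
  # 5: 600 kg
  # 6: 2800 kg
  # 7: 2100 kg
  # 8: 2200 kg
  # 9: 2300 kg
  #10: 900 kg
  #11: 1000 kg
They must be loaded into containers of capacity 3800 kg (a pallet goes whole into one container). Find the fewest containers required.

Total = 3600 + 3300 + 2800 + 2300 + 2300 + 2200 + 2100 + 1100 + 1000 + 900 + 600 = 22200 kg.
Lower bound: ⌈22200/3800⌉ = 6 containers.
Also, 7 pallets each exceed 1900 kg, and no two of those can share a container, so at least 7 containers are needed.
A packing using 7 containers:
  container 1: 3600 = 3600
  container 2: 3300 = 3300
  container 3: 2800 + 1000 = 3800
  container 4: 2300 + 1100 = 3400
  container 5: 2300 + 900 + 600 = 3800
  container 6: 2200 = 2200
  container 7: 2100 = 2100
This matches the lower bound, so 7 is optimal.

7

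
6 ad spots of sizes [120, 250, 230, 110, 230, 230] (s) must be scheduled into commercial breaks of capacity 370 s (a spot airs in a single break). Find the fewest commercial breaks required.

Total = 250 + 230 + 230 + 230 + 120 + 110 = 1170 s.
Lower bound: ⌈1170/370⌉ = 4 commercial breaks.
A packing using 4 commercial breaks:
  break 1: 250 + 120 = 370
  break 2: 230 + 110 = 340
  break 3: 230 = 230
  break 4: 230 = 230
This matches the lower bound, so 4 is optimal.

4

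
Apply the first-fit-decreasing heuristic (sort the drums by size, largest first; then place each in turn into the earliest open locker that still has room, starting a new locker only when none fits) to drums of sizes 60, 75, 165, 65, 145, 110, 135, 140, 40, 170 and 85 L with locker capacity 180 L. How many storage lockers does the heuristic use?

8

Sorted descending: 170, 165, 145, 140, 135, 110, 85, 75, 65, 60, 40.
  170 → locker 1 (new)  [load 170/180]
  165 → locker 2 (new)  [load 165/180]
  145 → locker 3 (new)  [load 145/180]
  140 → locker 4 (new)  [load 140/180]
  135 → locker 5 (new)  [load 135/180]
  110 → locker 6 (new)  [load 110/180]
  85 → locker 7 (new)  [load 85/180]
  75 → locker 7  [load 160/180]
  65 → locker 6  [load 175/180]
  60 → locker 8 (new)  [load 60/180]
  40 → locker 4  [load 180/180]
8 storage lockers opened.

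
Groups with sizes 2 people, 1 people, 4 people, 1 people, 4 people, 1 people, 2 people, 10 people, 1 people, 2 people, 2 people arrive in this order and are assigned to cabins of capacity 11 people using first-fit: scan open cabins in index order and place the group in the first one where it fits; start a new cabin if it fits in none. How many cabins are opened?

3

  2 → cabin 1 (new)  [load 2/11]
  1 → cabin 1  [load 3/11]
  4 → cabin 1  [load 7/11]
  1 → cabin 1  [load 8/11]
  4 → cabin 2 (new)  [load 4/11]
  1 → cabin 1  [load 9/11]
  2 → cabin 1  [load 11/11]
  10 → cabin 3 (new)  [load 10/11]
  1 → cabin 2  [load 5/11]
  2 → cabin 2  [load 7/11]
  2 → cabin 2  [load 9/11]
3 cabins opened.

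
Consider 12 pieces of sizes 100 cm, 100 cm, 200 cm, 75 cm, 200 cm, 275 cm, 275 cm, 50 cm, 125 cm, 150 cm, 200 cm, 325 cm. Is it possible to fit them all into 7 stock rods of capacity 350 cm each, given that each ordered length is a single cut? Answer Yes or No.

Yes

A valid assignment using 7 stock rods:
  stock rod 1: 325 = 325
  stock rod 2: 275 + 75 = 350
  stock rod 3: 275 + 50 = 325
  stock rod 4: 200 + 150 = 350
  stock rod 5: 200 + 125 = 325
  stock rod 6: 200 + 100 = 300
  stock rod 7: 100 = 100
Every load is within 350 cm, so 7 stock rods suffice.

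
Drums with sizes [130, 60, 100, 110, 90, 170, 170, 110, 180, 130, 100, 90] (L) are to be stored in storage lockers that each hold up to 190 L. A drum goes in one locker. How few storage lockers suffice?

9

Total = 180 + 170 + 170 + 130 + 130 + 110 + 110 + 100 + 100 + 90 + 90 + 60 = 1440 L.
Lower bound: ⌈1440/190⌉ = 8 storage lockers.
Also, 9 drums each exceed 95 L, and no two of those can share a locker, so at least 9 storage lockers are needed.
A packing using 9 storage lockers:
  locker 1: 180 = 180
  locker 2: 170 = 170
  locker 3: 170 = 170
  locker 4: 130 + 60 = 190
  locker 5: 130 = 130
  locker 6: 110 = 110
  locker 7: 110 = 110
  locker 8: 100 + 90 = 190
  locker 9: 100 + 90 = 190
This matches the lower bound, so 9 is optimal.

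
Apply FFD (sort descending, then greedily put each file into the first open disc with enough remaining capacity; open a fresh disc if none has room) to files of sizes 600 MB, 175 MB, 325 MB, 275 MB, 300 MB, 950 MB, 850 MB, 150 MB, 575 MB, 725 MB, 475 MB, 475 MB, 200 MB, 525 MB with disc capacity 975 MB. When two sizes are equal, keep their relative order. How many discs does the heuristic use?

Sorted descending: 950, 850, 725, 600, 575, 525, 475, 475, 325, 300, 275, 200, 175, 150.
  950 → disc 1 (new)  [load 950/975]
  850 → disc 2 (new)  [load 850/975]
  725 → disc 3 (new)  [load 725/975]
  600 → disc 4 (new)  [load 600/975]
  575 → disc 5 (new)  [load 575/975]
  525 → disc 6 (new)  [load 525/975]
  475 → disc 7 (new)  [load 475/975]
  475 → disc 7  [load 950/975]
  325 → disc 4  [load 925/975]
  300 → disc 5  [load 875/975]
  275 → disc 6  [load 800/975]
  200 → disc 3  [load 925/975]
  175 → disc 6  [load 975/975]
  150 → disc 8 (new)  [load 150/975]
8 discs opened.

8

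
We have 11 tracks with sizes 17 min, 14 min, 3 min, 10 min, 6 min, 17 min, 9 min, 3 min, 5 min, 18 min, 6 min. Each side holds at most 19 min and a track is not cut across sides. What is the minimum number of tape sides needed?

6

Total = 18 + 17 + 17 + 14 + 10 + 9 + 6 + 6 + 5 + 3 + 3 = 108 min.
Lower bound: ⌈108/19⌉ = 6 tape sides.
A packing using 6 tape sides:
  side 1: 18 = 18
  side 2: 17 = 17
  side 3: 17 = 17
  side 4: 14 + 5 = 19
  side 5: 10 + 9 = 19
  side 6: 6 + 6 + 3 + 3 = 18
This matches the lower bound, so 6 is optimal.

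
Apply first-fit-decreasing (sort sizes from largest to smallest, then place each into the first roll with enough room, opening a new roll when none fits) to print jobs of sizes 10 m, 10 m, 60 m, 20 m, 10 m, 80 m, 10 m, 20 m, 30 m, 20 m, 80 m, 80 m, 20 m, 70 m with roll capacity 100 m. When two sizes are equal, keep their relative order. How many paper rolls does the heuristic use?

6

Sorted descending: 80, 80, 80, 70, 60, 30, 20, 20, 20, 20, 10, 10, 10, 10.
  80 → roll 1 (new)  [load 80/100]
  80 → roll 2 (new)  [load 80/100]
  80 → roll 3 (new)  [load 80/100]
  70 → roll 4 (new)  [load 70/100]
  60 → roll 5 (new)  [load 60/100]
  30 → roll 4  [load 100/100]
  20 → roll 1  [load 100/100]
  20 → roll 2  [load 100/100]
  20 → roll 3  [load 100/100]
  20 → roll 5  [load 80/100]
  10 → roll 5  [load 90/100]
  10 → roll 5  [load 100/100]
  10 → roll 6 (new)  [load 10/100]
  10 → roll 6  [load 20/100]
6 paper rolls opened.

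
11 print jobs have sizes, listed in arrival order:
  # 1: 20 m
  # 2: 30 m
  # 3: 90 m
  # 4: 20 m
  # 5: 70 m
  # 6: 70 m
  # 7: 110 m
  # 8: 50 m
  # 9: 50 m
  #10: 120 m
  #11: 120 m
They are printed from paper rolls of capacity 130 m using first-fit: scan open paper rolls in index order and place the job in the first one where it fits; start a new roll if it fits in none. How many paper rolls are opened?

  20 → roll 1 (new)  [load 20/130]
  30 → roll 1  [load 50/130]
  90 → roll 2 (new)  [load 90/130]
  20 → roll 1  [load 70/130]
  70 → roll 3 (new)  [load 70/130]
  70 → roll 4 (new)  [load 70/130]
  110 → roll 5 (new)  [load 110/130]
  50 → roll 1  [load 120/130]
  50 → roll 3  [load 120/130]
  120 → roll 6 (new)  [load 120/130]
  120 → roll 7 (new)  [load 120/130]
7 paper rolls opened.

7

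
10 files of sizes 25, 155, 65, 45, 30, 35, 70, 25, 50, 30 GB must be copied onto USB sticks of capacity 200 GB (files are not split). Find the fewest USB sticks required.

3

Total = 155 + 70 + 65 + 50 + 45 + 35 + 30 + 30 + 25 + 25 = 530 GB.
Lower bound: ⌈530/200⌉ = 3 USB sticks.
A packing using 3 USB sticks:
  USB stick 1: 155 + 45 = 200
  USB stick 2: 70 + 65 + 50 = 185
  USB stick 3: 35 + 30 + 30 + 25 + 25 = 145
This matches the lower bound, so 3 is optimal.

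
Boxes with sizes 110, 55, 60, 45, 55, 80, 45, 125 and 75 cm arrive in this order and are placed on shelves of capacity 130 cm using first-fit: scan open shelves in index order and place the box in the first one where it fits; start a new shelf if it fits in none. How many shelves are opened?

6

  110 → shelf 1 (new)  [load 110/130]
  55 → shelf 2 (new)  [load 55/130]
  60 → shelf 2  [load 115/130]
  45 → shelf 3 (new)  [load 45/130]
  55 → shelf 3  [load 100/130]
  80 → shelf 4 (new)  [load 80/130]
  45 → shelf 4  [load 125/130]
  125 → shelf 5 (new)  [load 125/130]
  75 → shelf 6 (new)  [load 75/130]
6 shelves opened.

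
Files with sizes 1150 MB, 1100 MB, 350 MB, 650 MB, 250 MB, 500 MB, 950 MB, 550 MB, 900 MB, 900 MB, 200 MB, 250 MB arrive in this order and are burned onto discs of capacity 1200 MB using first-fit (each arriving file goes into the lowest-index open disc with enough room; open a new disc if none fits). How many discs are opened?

8

  1150 → disc 1 (new)  [load 1150/1200]
  1100 → disc 2 (new)  [load 1100/1200]
  350 → disc 3 (new)  [load 350/1200]
  650 → disc 3  [load 1000/1200]
  250 → disc 4 (new)  [load 250/1200]
  500 → disc 4  [load 750/1200]
  950 → disc 5 (new)  [load 950/1200]
  550 → disc 6 (new)  [load 550/1200]
  900 → disc 7 (new)  [load 900/1200]
  900 → disc 8 (new)  [load 900/1200]
  200 → disc 3  [load 1200/1200]
  250 → disc 4  [load 1000/1200]
8 discs opened.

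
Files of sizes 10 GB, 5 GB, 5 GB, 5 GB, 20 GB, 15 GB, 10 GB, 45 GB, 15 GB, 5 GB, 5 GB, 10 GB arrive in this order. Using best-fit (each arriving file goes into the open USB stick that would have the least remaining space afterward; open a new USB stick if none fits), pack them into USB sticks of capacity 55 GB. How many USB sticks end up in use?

  10 → USB stick 1 (new)  [load 10/55]
  5 → USB stick 1  [load 15/55]
  5 → USB stick 1  [load 20/55]
  5 → USB stick 1  [load 25/55]
  20 → USB stick 1  [load 45/55]
  15 → USB stick 2 (new)  [load 15/55]
  10 → USB stick 1  [load 55/55]
  45 → USB stick 3 (new)  [load 45/55]
  15 → USB stick 2  [load 30/55]
  5 → USB stick 3  [load 50/55]
  5 → USB stick 3  [load 55/55]
  10 → USB stick 2  [load 40/55]
3 USB sticks opened.

3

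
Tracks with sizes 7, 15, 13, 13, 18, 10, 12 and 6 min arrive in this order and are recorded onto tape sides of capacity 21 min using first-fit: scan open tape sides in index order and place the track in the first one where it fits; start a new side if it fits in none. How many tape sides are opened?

  7 → side 1 (new)  [load 7/21]
  15 → side 2 (new)  [load 15/21]
  13 → side 1  [load 20/21]
  13 → side 3 (new)  [load 13/21]
  18 → side 4 (new)  [load 18/21]
  10 → side 5 (new)  [load 10/21]
  12 → side 6 (new)  [load 12/21]
  6 → side 2  [load 21/21]
6 tape sides opened.

6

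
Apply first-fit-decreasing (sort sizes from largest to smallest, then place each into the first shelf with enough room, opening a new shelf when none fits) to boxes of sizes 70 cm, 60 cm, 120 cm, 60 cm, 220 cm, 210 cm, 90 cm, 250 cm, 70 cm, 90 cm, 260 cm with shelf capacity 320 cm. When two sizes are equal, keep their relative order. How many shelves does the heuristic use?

Sorted descending: 260, 250, 220, 210, 120, 90, 90, 70, 70, 60, 60.
  260 → shelf 1 (new)  [load 260/320]
  250 → shelf 2 (new)  [load 250/320]
  220 → shelf 3 (new)  [load 220/320]
  210 → shelf 4 (new)  [load 210/320]
  120 → shelf 5 (new)  [load 120/320]
  90 → shelf 3  [load 310/320]
  90 → shelf 4  [load 300/320]
  70 → shelf 2  [load 320/320]
  70 → shelf 5  [load 190/320]
  60 → shelf 1  [load 320/320]
  60 → shelf 5  [load 250/320]
5 shelves opened.

5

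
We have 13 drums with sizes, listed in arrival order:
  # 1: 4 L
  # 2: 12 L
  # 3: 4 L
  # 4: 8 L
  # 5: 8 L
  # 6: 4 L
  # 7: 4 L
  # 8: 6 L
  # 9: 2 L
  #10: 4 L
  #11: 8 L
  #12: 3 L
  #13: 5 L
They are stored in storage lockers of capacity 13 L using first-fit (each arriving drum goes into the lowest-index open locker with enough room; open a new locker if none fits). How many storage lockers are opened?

  4 → locker 1 (new)  [load 4/13]
  12 → locker 2 (new)  [load 12/13]
  4 → locker 1  [load 8/13]
  8 → locker 3 (new)  [load 8/13]
  8 → locker 4 (new)  [load 8/13]
  4 → locker 1  [load 12/13]
  4 → locker 3  [load 12/13]
  6 → locker 5 (new)  [load 6/13]
  2 → locker 4  [load 10/13]
  4 → locker 5  [load 10/13]
  8 → locker 6 (new)  [load 8/13]
  3 → locker 4  [load 13/13]
  5 → locker 6  [load 13/13]
6 storage lockers opened.

6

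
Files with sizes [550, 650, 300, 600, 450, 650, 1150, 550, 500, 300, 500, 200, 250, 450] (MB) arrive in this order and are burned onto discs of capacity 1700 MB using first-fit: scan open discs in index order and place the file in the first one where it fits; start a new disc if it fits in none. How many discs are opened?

5

  550 → disc 1 (new)  [load 550/1700]
  650 → disc 1  [load 1200/1700]
  300 → disc 1  [load 1500/1700]
  600 → disc 2 (new)  [load 600/1700]
  450 → disc 2  [load 1050/1700]
  650 → disc 2  [load 1700/1700]
  1150 → disc 3 (new)  [load 1150/1700]
  550 → disc 3  [load 1700/1700]
  500 → disc 4 (new)  [load 500/1700]
  300 → disc 4  [load 800/1700]
  500 → disc 4  [load 1300/1700]
  200 → disc 1  [load 1700/1700]
  250 → disc 4  [load 1550/1700]
  450 → disc 5 (new)  [load 450/1700]
5 discs opened.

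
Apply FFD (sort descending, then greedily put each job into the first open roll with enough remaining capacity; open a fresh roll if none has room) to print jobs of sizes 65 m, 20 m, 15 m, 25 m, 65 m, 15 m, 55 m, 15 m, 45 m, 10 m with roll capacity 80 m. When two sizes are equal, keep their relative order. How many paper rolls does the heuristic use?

5

Sorted descending: 65, 65, 55, 45, 25, 20, 15, 15, 15, 10.
  65 → roll 1 (new)  [load 65/80]
  65 → roll 2 (new)  [load 65/80]
  55 → roll 3 (new)  [load 55/80]
  45 → roll 4 (new)  [load 45/80]
  25 → roll 3  [load 80/80]
  20 → roll 4  [load 65/80]
  15 → roll 1  [load 80/80]
  15 → roll 2  [load 80/80]
  15 → roll 4  [load 80/80]
  10 → roll 5 (new)  [load 10/80]
5 paper rolls opened.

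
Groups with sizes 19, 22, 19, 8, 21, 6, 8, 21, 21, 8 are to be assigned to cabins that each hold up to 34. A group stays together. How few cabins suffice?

6

Total = 22 + 21 + 21 + 21 + 19 + 19 + 8 + 8 + 8 + 6 = 153.
Lower bound: ⌈153/34⌉ = 5 cabins.
Also, 6 groups each exceed 17, and no two of those can share a cabin, so at least 6 cabins are needed.
A packing using 6 cabins:
  cabin 1: 22 + 8 = 30
  cabin 2: 21 + 8 = 29
  cabin 3: 21 + 8 = 29
  cabin 4: 21 + 6 = 27
  cabin 5: 19 = 19
  cabin 6: 19 = 19
This matches the lower bound, so 6 is optimal.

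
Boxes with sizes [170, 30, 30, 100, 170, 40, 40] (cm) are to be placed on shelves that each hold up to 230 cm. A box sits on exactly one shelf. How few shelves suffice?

3

Total = 170 + 170 + 100 + 40 + 40 + 30 + 30 = 580 cm.
Lower bound: ⌈580/230⌉ = 3 shelves.
A packing using 3 shelves:
  shelf 1: 170 + 40 = 210
  shelf 2: 170 + 40 = 210
  shelf 3: 100 + 30 + 30 = 160
This matches the lower bound, so 3 is optimal.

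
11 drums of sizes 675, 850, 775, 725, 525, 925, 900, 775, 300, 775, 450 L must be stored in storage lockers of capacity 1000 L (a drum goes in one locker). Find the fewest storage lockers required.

Total = 925 + 900 + 850 + 775 + 775 + 775 + 725 + 675 + 525 + 450 + 300 = 7675 L.
Lower bound: ⌈7675/1000⌉ = 8 storage lockers.
Also, 9 drums each exceed 500 L, and no two of those can share a locker, so at least 9 storage lockers are needed.
A packing using 9 storage lockers:
  locker 1: 925 = 925
  locker 2: 900 = 900
  locker 3: 850 = 850
  locker 4: 775 = 775
  locker 5: 775 = 775
  locker 6: 775 = 775
  locker 7: 725 = 725
  locker 8: 675 + 300 = 975
  locker 9: 525 + 450 = 975
This matches the lower bound, so 9 is optimal.

9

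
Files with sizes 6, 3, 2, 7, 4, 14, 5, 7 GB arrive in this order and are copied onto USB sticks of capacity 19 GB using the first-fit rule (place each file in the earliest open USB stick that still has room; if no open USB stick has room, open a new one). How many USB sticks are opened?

  6 → USB stick 1 (new)  [load 6/19]
  3 → USB stick 1  [load 9/19]
  2 → USB stick 1  [load 11/19]
  7 → USB stick 1  [load 18/19]
  4 → USB stick 2 (new)  [load 4/19]
  14 → USB stick 2  [load 18/19]
  5 → USB stick 3 (new)  [load 5/19]
  7 → USB stick 3  [load 12/19]
3 USB sticks opened.

3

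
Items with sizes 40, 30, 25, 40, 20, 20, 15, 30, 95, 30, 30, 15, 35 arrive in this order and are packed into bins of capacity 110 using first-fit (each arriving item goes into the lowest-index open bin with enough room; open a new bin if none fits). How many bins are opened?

4

  40 → bin 1 (new)  [load 40/110]
  30 → bin 1  [load 70/110]
  25 → bin 1  [load 95/110]
  40 → bin 2 (new)  [load 40/110]
  20 → bin 2  [load 60/110]
  20 → bin 2  [load 80/110]
  15 → bin 1  [load 110/110]
  30 → bin 2  [load 110/110]
  95 → bin 3 (new)  [load 95/110]
  30 → bin 4 (new)  [load 30/110]
  30 → bin 4  [load 60/110]
  15 → bin 3  [load 110/110]
  35 → bin 4  [load 95/110]
4 bins opened.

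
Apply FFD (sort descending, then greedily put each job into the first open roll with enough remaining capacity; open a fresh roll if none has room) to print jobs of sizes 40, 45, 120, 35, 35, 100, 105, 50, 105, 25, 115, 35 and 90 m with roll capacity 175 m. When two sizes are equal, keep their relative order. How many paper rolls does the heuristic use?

6

Sorted descending: 120, 115, 105, 105, 100, 90, 50, 45, 40, 35, 35, 35, 25.
  120 → roll 1 (new)  [load 120/175]
  115 → roll 2 (new)  [load 115/175]
  105 → roll 3 (new)  [load 105/175]
  105 → roll 4 (new)  [load 105/175]
  100 → roll 5 (new)  [load 100/175]
  90 → roll 6 (new)  [load 90/175]
  50 → roll 1  [load 170/175]
  45 → roll 2  [load 160/175]
  40 → roll 3  [load 145/175]
  35 → roll 4  [load 140/175]
  35 → roll 4  [load 175/175]
  35 → roll 5  [load 135/175]
  25 → roll 3  [load 170/175]
6 paper rolls opened.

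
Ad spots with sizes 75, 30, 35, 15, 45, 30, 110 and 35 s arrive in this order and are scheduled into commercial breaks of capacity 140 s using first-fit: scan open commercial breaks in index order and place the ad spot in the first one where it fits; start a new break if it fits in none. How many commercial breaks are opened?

3

  75 → break 1 (new)  [load 75/140]
  30 → break 1  [load 105/140]
  35 → break 1  [load 140/140]
  15 → break 2 (new)  [load 15/140]
  45 → break 2  [load 60/140]
  30 → break 2  [load 90/140]
  110 → break 3 (new)  [load 110/140]
  35 → break 2  [load 125/140]
3 commercial breaks opened.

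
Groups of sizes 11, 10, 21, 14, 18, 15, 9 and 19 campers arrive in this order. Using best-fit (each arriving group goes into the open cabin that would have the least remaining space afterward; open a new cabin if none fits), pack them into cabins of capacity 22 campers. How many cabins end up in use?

7

  11 → cabin 1 (new)  [load 11/22]
  10 → cabin 1  [load 21/22]
  21 → cabin 2 (new)  [load 21/22]
  14 → cabin 3 (new)  [load 14/22]
  18 → cabin 4 (new)  [load 18/22]
  15 → cabin 5 (new)  [load 15/22]
  9 → cabin 6 (new)  [load 9/22]
  19 → cabin 7 (new)  [load 19/22]
7 cabins opened.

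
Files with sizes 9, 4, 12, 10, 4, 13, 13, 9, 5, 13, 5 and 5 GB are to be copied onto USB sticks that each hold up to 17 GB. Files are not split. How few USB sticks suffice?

Total = 13 + 13 + 13 + 12 + 10 + 9 + 9 + 5 + 5 + 5 + 4 + 4 = 102 GB.
Lower bound: ⌈102/17⌉ = 6 USB sticks.
Also, 7 files each exceed 17/2 GB, and no two of those can share a USB stick, so at least 7 USB sticks are needed.
A packing using 7 USB sticks:
  USB stick 1: 13 + 4 = 17
  USB stick 2: 13 + 4 = 17
  USB stick 3: 13 = 13
  USB stick 4: 12 + 5 = 17
  USB stick 5: 10 + 5 = 15
  USB stick 6: 9 + 5 = 14
  USB stick 7: 9 = 9
This matches the lower bound, so 7 is optimal.

7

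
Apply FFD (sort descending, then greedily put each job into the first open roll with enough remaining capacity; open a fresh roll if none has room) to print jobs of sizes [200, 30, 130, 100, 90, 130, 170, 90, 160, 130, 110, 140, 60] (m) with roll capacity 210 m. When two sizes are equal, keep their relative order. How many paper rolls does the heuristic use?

Sorted descending: 200, 170, 160, 140, 130, 130, 130, 110, 100, 90, 90, 60, 30.
  200 → roll 1 (new)  [load 200/210]
  170 → roll 2 (new)  [load 170/210]
  160 → roll 3 (new)  [load 160/210]
  140 → roll 4 (new)  [load 140/210]
  130 → roll 5 (new)  [load 130/210]
  130 → roll 6 (new)  [load 130/210]
  130 → roll 7 (new)  [load 130/210]
  110 → roll 8 (new)  [load 110/210]
  100 → roll 8  [load 210/210]
  90 → roll 9 (new)  [load 90/210]
  90 → roll 9  [load 180/210]
  60 → roll 4  [load 200/210]
  30 → roll 2  [load 200/210]
9 paper rolls opened.

9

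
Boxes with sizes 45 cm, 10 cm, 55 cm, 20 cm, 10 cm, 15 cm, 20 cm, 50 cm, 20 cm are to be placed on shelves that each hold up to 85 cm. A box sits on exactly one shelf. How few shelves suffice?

Total = 55 + 50 + 45 + 20 + 20 + 20 + 15 + 10 + 10 = 245 cm.
Lower bound: ⌈245/85⌉ = 3 shelves.
A packing using 3 shelves:
  shelf 1: 55 + 20 + 10 = 85
  shelf 2: 50 + 20 + 15 = 85
  shelf 3: 45 + 20 + 10 = 75
This matches the lower bound, so 3 is optimal.

3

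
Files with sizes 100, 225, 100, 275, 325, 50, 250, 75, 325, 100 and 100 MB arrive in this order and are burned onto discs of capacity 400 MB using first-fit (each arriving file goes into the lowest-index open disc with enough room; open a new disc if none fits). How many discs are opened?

  100 → disc 1 (new)  [load 100/400]
  225 → disc 1  [load 325/400]
  100 → disc 2 (new)  [load 100/400]
  275 → disc 2  [load 375/400]
  325 → disc 3 (new)  [load 325/400]
  50 → disc 1  [load 375/400]
  250 → disc 4 (new)  [load 250/400]
  75 → disc 3  [load 400/400]
  325 → disc 5 (new)  [load 325/400]
  100 → disc 4  [load 350/400]
  100 → disc 6 (new)  [load 100/400]
6 discs opened.

6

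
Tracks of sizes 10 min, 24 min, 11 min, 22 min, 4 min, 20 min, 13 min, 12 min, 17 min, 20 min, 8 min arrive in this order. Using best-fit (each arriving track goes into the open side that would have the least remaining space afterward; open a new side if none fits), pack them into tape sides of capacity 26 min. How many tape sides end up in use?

  10 → side 1 (new)  [load 10/26]
  24 → side 2 (new)  [load 24/26]
  11 → side 1  [load 21/26]
  22 → side 3 (new)  [load 22/26]
  4 → side 3  [load 26/26]
  20 → side 4 (new)  [load 20/26]
  13 → side 5 (new)  [load 13/26]
  12 → side 5  [load 25/26]
  17 → side 6 (new)  [load 17/26]
  20 → side 7 (new)  [load 20/26]
  8 → side 6  [load 25/26]
7 tape sides opened.

7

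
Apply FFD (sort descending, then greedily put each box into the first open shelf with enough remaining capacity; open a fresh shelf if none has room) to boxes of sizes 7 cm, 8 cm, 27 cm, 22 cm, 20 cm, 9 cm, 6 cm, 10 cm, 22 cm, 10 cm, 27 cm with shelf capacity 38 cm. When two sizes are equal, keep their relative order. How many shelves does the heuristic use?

5

Sorted descending: 27, 27, 22, 22, 20, 10, 10, 9, 8, 7, 6.
  27 → shelf 1 (new)  [load 27/38]
  27 → shelf 2 (new)  [load 27/38]
  22 → shelf 3 (new)  [load 22/38]
  22 → shelf 4 (new)  [load 22/38]
  20 → shelf 5 (new)  [load 20/38]
  10 → shelf 1  [load 37/38]
  10 → shelf 2  [load 37/38]
  9 → shelf 3  [load 31/38]
  8 → shelf 4  [load 30/38]
  7 → shelf 3  [load 38/38]
  6 → shelf 4  [load 36/38]
5 shelves opened.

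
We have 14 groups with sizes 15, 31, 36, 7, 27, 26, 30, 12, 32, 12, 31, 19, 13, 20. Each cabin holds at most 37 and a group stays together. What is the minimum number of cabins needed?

10

Total = 36 + 32 + 31 + 31 + 30 + 27 + 26 + 20 + 19 + 15 + 13 + 12 + 12 + 7 = 311.
Lower bound: ⌈311/37⌉ = 9 cabins.
A packing using 10 cabins:
  cabin 1: 36 = 36
  cabin 2: 32 = 32
  cabin 3: 31 = 31
  cabin 4: 31 = 31
  cabin 5: 30 + 7 = 37
  cabin 6: 27 = 27
  cabin 7: 26 = 26
  cabin 8: 20 + 15 = 35
  cabin 9: 19 + 13 = 32
  cabin 10: 12 + 12 = 24
No arrangement into 9 cabins stays within capacity, so 10 is optimal.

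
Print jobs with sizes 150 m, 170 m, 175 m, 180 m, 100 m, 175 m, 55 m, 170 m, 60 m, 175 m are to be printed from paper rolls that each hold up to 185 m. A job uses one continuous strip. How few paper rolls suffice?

9

Total = 180 + 175 + 175 + 175 + 170 + 170 + 150 + 100 + 60 + 55 = 1410 m.
Lower bound: ⌈1410/185⌉ = 8 paper rolls.
A packing using 9 paper rolls:
  roll 1: 180 = 180
  roll 2: 175 = 175
  roll 3: 175 = 175
  roll 4: 175 = 175
  roll 5: 170 = 170
  roll 6: 170 = 170
  roll 7: 150 = 150
  roll 8: 100 + 60 = 160
  roll 9: 55 = 55
No arrangement into 8 paper rolls stays within capacity, so 9 is optimal.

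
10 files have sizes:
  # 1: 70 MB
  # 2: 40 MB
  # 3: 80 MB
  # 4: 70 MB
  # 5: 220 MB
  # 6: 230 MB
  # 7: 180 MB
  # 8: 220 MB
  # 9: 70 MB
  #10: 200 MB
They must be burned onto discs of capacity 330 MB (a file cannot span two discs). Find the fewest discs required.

Total = 230 + 220 + 220 + 200 + 180 + 80 + 70 + 70 + 70 + 40 = 1380 MB.
Lower bound: ⌈1380/330⌉ = 5 discs.
A packing using 5 discs:
  disc 1: 230 + 80 = 310
  disc 2: 220 + 70 + 40 = 330
  disc 3: 220 + 70 = 290
  disc 4: 200 + 70 = 270
  disc 5: 180 = 180
This matches the lower bound, so 5 is optimal.

5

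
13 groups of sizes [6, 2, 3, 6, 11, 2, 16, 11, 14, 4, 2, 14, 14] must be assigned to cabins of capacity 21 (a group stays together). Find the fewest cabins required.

Total = 16 + 14 + 14 + 14 + 11 + 11 + 6 + 6 + 4 + 3 + 2 + 2 + 2 = 105.
Lower bound: ⌈105/21⌉ = 5 cabins.
Also, 6 groups each exceed 21/2, and no two of those can share a cabin, so at least 6 cabins are needed.
A packing using 6 cabins:
  cabin 1: 16 + 4 = 20
  cabin 2: 14 + 6 = 20
  cabin 3: 14 + 6 = 20
  cabin 4: 14 + 3 + 2 + 2 = 21
  cabin 5: 11 + 2 = 13
  cabin 6: 11 = 11
This matches the lower bound, so 6 is optimal.

6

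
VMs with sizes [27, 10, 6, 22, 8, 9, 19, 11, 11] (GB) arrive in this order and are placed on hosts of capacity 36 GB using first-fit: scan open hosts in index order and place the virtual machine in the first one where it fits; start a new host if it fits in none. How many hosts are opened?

4

  27 → host 1 (new)  [load 27/36]
  10 → host 2 (new)  [load 10/36]
  6 → host 1  [load 33/36]
  22 → host 2  [load 32/36]
  8 → host 3 (new)  [load 8/36]
  9 → host 3  [load 17/36]
  19 → host 3  [load 36/36]
  11 → host 4 (new)  [load 11/36]
  11 → host 4  [load 22/36]
4 hosts opened.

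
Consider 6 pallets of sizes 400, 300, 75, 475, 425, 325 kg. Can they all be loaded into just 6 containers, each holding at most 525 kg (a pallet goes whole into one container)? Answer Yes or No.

A valid assignment using 5 containers:
  container 1: 475 = 475
  container 2: 425 + 75 = 500
  container 3: 400 = 400
  container 4: 325 = 325
  container 5: 300 = 300
That uses only 5 ≤ 6, so 6 containers are enough.

Yes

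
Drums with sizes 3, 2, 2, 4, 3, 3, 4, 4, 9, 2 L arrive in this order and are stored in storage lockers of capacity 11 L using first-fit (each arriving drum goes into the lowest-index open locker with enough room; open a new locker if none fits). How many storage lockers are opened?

4

  3 → locker 1 (new)  [load 3/11]
  2 → locker 1  [load 5/11]
  2 → locker 1  [load 7/11]
  4 → locker 1  [load 11/11]
  3 → locker 2 (new)  [load 3/11]
  3 → locker 2  [load 6/11]
  4 → locker 2  [load 10/11]
  4 → locker 3 (new)  [load 4/11]
  9 → locker 4 (new)  [load 9/11]
  2 → locker 3  [load 6/11]
4 storage lockers opened.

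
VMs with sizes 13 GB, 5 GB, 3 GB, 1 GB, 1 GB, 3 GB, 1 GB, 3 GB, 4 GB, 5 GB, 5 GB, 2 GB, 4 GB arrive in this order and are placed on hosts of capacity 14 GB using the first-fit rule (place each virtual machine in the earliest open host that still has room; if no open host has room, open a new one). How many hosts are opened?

  13 → host 1 (new)  [load 13/14]
  5 → host 2 (new)  [load 5/14]
  3 → host 2  [load 8/14]
  1 → host 1  [load 14/14]
  1 → host 2  [load 9/14]
  3 → host 2  [load 12/14]
  1 → host 2  [load 13/14]
  3 → host 3 (new)  [load 3/14]
  4 → host 3  [load 7/14]
  5 → host 3  [load 12/14]
  5 → host 4 (new)  [load 5/14]
  2 → host 3  [load 14/14]
  4 → host 4  [load 9/14]
4 hosts opened.

4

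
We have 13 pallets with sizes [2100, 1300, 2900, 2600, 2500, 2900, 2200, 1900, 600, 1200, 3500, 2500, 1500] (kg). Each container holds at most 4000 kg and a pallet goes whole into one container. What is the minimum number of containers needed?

8

Total = 3500 + 2900 + 2900 + 2600 + 2500 + 2500 + 2200 + 2100 + 1900 + 1500 + 1300 + 1200 + 600 = 27700 kg.
Lower bound: ⌈27700/4000⌉ = 7 containers.
Also, 8 pallets each exceed 2000 kg, and no two of those can share a container, so at least 8 containers are needed.
A packing using 8 containers:
  container 1: 3500 = 3500
  container 2: 2900 + 600 = 3500
  container 3: 2900 = 2900
  container 4: 2600 + 1300 = 3900
  container 5: 2500 + 1500 = 4000
  container 6: 2500 + 1200 = 3700
  container 7: 2200 = 2200
  container 8: 2100 + 1900 = 4000
This matches the lower bound, so 8 is optimal.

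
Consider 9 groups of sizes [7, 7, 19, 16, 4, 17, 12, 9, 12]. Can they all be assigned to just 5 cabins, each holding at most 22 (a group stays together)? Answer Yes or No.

No

Total = 103; ⌈103/22⌉ = 5.
The bound of 5 does not rule out 5, but exhaustive search shows no assignment into 5 cabins of capacity 22 exists — the minimum is 6.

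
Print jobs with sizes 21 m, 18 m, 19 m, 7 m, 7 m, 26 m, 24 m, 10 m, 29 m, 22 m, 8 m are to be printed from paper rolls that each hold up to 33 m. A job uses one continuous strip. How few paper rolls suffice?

Total = 29 + 26 + 24 + 22 + 21 + 19 + 18 + 10 + 8 + 7 + 7 = 191 m.
Lower bound: ⌈191/33⌉ = 6 paper rolls.
Also, 7 print jobs each exceed 33/2 m, and no two of those can share a roll, so at least 7 paper rolls are needed.
A packing using 7 paper rolls:
  roll 1: 29 = 29
  roll 2: 26 + 7 = 33
  roll 3: 24 + 8 = 32
  roll 4: 22 + 10 = 32
  roll 5: 21 + 7 = 28
  roll 6: 19 = 19
  roll 7: 18 = 18
This matches the lower bound, so 7 is optimal.

7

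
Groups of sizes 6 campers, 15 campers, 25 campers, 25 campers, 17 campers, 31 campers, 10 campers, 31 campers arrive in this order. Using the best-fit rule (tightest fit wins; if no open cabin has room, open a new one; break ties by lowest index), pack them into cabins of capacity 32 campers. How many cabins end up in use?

  6 → cabin 1 (new)  [load 6/32]
  15 → cabin 1  [load 21/32]
  25 → cabin 2 (new)  [load 25/32]
  25 → cabin 3 (new)  [load 25/32]
  17 → cabin 4 (new)  [load 17/32]
  31 → cabin 5 (new)  [load 31/32]
  10 → cabin 1  [load 31/32]
  31 → cabin 6 (new)  [load 31/32]
6 cabins opened.

6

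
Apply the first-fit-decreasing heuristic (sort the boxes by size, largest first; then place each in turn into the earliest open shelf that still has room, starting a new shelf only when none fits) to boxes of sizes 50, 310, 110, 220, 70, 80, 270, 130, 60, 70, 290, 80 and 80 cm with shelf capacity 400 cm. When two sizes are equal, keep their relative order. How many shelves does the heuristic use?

5

Sorted descending: 310, 290, 270, 220, 130, 110, 80, 80, 80, 70, 70, 60, 50.
  310 → shelf 1 (new)  [load 310/400]
  290 → shelf 2 (new)  [load 290/400]
  270 → shelf 3 (new)  [load 270/400]
  220 → shelf 4 (new)  [load 220/400]
  130 → shelf 3  [load 400/400]
  110 → shelf 2  [load 400/400]
  80 → shelf 1  [load 390/400]
  80 → shelf 4  [load 300/400]
  80 → shelf 4  [load 380/400]
  70 → shelf 5 (new)  [load 70/400]
  70 → shelf 5  [load 140/400]
  60 → shelf 5  [load 200/400]
  50 → shelf 5  [load 250/400]
5 shelves opened.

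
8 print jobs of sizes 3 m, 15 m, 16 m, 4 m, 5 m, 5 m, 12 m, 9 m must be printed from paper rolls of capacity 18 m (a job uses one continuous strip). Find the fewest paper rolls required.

4

Total = 16 + 15 + 12 + 9 + 5 + 5 + 4 + 3 = 69 m.
Lower bound: ⌈69/18⌉ = 4 paper rolls.
A packing using 4 paper rolls:
  roll 1: 16 = 16
  roll 2: 15 + 3 = 18
  roll 3: 12 + 5 = 17
  roll 4: 9 + 5 + 4 = 18
This matches the lower bound, so 4 is optimal.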